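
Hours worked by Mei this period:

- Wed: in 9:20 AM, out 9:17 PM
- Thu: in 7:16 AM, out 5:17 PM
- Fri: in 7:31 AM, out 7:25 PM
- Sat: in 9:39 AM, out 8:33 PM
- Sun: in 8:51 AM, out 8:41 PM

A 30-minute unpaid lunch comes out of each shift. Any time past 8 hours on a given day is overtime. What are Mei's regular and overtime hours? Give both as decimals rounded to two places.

Wed: 9:20 AM–9:17 PM = 11 h 57 min; less 30 min break → 11 h 27 min
Thu: 7:16 AM–5:17 PM = 10 h 1 min; less 30 min break → 9 h 31 min
Fri: 7:31 AM–7:25 PM = 11 h 54 min; less 30 min break → 11 h 24 min
Sat: 9:39 AM–8:33 PM = 10 h 54 min; less 30 min break → 10 h 24 min
Sun: 8:51 AM–8:41 PM = 11 h 50 min; less 30 min break → 11 h 20 min
Wed reg 8 h 0 min / OT 3 h 27 min; Thu reg 8 h 0 min / OT 1 h 31 min; Fri reg 8 h 0 min / OT 3 h 24 min; Sat reg 8 h 0 min / OT 2 h 24 min; Sun reg 8 h 0 min / OT 3 h 20 min.
Totals: regular 40 h 0 min, overtime 14 h 6 min.

Regular 40.00 hours, overtime 14.10 hours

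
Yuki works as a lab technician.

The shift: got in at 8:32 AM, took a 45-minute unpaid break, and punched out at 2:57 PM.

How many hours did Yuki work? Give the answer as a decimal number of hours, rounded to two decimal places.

5.67 hours

The shift: 8:32 AM–2:57 PM = 6 h 25 min; less 45 min break → 5 h 40 min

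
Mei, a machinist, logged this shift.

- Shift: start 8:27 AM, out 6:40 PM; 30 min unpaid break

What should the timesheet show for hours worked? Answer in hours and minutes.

Shift: 8:27 AM–6:40 PM = 10 h 13 min; less 30 min break → 9 h 43 min

9 h 43 min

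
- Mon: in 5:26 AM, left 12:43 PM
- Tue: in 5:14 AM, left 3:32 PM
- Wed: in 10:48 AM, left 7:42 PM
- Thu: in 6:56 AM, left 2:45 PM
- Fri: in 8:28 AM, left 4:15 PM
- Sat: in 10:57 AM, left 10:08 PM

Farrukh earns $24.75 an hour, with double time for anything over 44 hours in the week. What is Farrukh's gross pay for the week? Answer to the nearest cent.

Mon: 5:26 AM–12:43 PM = 7 h 17 min
Tue: 5:14 AM–3:32 PM = 10 h 18 min
Wed: 10:48 AM–7:42 PM = 8 h 54 min
Thu: 6:56 AM–2:45 PM = 7 h 49 min
Fri: 8:28 AM–4:15 PM = 7 h 47 min
Sat: 10:57 AM–10:08 PM = 11 h 11 min
Total worked: 53 h 16 min = 3196 min.
Regular 44 h 0 min = 2640 min at $24.75/h; overtime 9 h 16 min = 556 min at $49.50/h.
Pay = (2640 × $24.75 + 556 × $49.50) ÷ 60 = $1547.70.

$1547.70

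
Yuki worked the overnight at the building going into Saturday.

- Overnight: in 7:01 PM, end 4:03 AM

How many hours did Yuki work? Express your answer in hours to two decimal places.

Overnight: 7:01 PM → midnight = 4 h 59 min; midnight → 4:03 AM = 4 h 3 min; span 9 h 2 min

9.03 hours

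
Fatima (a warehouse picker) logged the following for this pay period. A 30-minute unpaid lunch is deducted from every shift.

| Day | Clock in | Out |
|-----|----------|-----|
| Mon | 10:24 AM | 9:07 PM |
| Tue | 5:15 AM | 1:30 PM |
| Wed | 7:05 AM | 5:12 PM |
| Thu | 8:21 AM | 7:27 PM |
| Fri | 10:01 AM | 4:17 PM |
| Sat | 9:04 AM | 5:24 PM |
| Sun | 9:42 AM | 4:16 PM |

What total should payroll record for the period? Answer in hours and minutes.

57 h 51 min

Mon: 10:24 AM–9:07 PM = 10 h 43 min; less 30 min break → 10 h 13 min
Tue: 5:15 AM–1:30 PM = 8 h 15 min; less 30 min break → 7 h 45 min
Wed: 7:05 AM–5:12 PM = 10 h 7 min; less 30 min break → 9 h 37 min
Thu: 8:21 AM–7:27 PM = 11 h 6 min; less 30 min break → 10 h 36 min
Fri: 10:01 AM–4:17 PM = 6 h 16 min; less 30 min break → 5 h 46 min
Sat: 9:04 AM–5:24 PM = 8 h 20 min; less 30 min break → 7 h 50 min
Sun: 9:42 AM–4:16 PM = 6 h 34 min; less 30 min break → 6 h 4 min
Total: 10 h 13 min + 7 h 45 min + 9 h 37 min + 10 h 36 min + 5 h 46 min + 7 h 50 min + 6 h 4 min = 57 h 51 min.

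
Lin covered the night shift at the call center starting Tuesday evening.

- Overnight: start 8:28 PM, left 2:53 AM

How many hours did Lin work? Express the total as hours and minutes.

Overnight: 8:28 PM → midnight = 3 h 32 min; midnight → 2:53 AM = 2 h 53 min; span 6 h 25 min

6 h 25 min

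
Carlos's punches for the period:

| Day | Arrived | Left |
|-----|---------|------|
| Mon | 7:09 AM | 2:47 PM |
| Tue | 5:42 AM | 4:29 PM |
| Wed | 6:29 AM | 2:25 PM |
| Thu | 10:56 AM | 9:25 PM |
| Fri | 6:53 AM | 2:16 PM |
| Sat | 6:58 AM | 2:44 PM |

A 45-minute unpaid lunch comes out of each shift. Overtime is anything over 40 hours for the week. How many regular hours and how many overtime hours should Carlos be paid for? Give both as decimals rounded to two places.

Mon: 7:09 AM–2:47 PM = 7 h 38 min; less 45 min break → 6 h 53 min
Tue: 5:42 AM–4:29 PM = 10 h 47 min; less 45 min break → 10 h 2 min
Wed: 6:29 AM–2:25 PM = 7 h 56 min; less 45 min break → 7 h 11 min
Thu: 10:56 AM–9:25 PM = 10 h 29 min; less 45 min break → 9 h 44 min
Fri: 6:53 AM–2:16 PM = 7 h 23 min; less 45 min break → 6 h 38 min
Sat: 6:58 AM–2:44 PM = 7 h 46 min; less 45 min break → 7 h 1 min
Total worked: 47 h 29 min = 47.48 h.
Threshold 40 h → overtime 7 h 29 min, regular 40 h 0 min.

Regular 40.00 hours, overtime 7.48 hours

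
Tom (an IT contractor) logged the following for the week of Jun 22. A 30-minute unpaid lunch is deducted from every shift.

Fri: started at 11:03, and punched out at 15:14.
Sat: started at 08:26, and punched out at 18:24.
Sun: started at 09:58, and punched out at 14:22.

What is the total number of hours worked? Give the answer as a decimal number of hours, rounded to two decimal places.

17.05 hours

Fri: 11:03–15:14 = 4 h 11 min; less 30 min break → 3 h 41 min
Sat: 08:26–18:24 = 9 h 58 min; less 30 min break → 9 h 28 min
Sun: 09:58–14:22 = 4 h 24 min; less 30 min break → 3 h 54 min
Total: 3 h 41 min + 9 h 28 min + 3 h 54 min = 17 h 3 min.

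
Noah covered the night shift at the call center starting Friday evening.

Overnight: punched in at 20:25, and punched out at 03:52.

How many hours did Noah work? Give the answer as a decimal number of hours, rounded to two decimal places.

7.45 hours

Overnight: 20:25 → midnight = 3 h 35 min; midnight → 03:52 = 3 h 52 min; span 7 h 27 min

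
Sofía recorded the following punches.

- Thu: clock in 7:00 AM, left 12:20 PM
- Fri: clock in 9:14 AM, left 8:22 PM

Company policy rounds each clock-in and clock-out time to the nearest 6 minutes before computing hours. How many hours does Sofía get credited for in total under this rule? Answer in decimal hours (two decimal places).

16.50 hours

Thu: in 7:00 AM→7:00 AM, out 12:20 PM→12:18 PM; 5 h 18 min
Fri: in 9:14 AM→9:12 AM, out 8:22 PM→8:24 PM; 11 h 12 min
Total credited: 16 h 30 min.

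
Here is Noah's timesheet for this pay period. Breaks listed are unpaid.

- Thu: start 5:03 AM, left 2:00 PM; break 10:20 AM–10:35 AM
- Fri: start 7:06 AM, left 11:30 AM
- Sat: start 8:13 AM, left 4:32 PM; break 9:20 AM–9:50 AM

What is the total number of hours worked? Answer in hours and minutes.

20 h 55 min

Thu: 5:03 AM–2:00 PM = 8 h 57 min; less 15 min break → 8 h 42 min
Fri: 7:06 AM–11:30 AM = 4 h 24 min
Sat: 8:13 AM–4:32 PM = 8 h 19 min; less 30 min break → 7 h 49 min
Total: 8 h 42 min + 4 h 24 min + 7 h 49 min = 20 h 55 min.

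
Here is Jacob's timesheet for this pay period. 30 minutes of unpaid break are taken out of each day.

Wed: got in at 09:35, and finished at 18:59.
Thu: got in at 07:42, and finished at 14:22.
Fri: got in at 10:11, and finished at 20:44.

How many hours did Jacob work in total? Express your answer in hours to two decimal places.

25.12 hours

Wed: 09:35–18:59 = 9 h 24 min; less 30 min break → 8 h 54 min
Thu: 07:42–14:22 = 6 h 40 min; less 30 min break → 6 h 10 min
Fri: 10:11–20:44 = 10 h 33 min; less 30 min break → 10 h 3 min
Total: 8 h 54 min + 6 h 10 min + 10 h 3 min = 25 h 7 min.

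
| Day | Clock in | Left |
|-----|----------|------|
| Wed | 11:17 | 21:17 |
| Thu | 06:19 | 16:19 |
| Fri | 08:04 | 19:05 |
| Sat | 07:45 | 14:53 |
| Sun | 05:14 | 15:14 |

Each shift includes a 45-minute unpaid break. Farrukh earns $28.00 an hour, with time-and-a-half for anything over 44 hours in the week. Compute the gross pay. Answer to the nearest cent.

Wed: 11:17–21:17 = 10 h 0 min; less 45 min break → 9 h 15 min
Thu: 06:19–16:19 = 10 h 0 min; less 45 min break → 9 h 15 min
Fri: 08:04–19:05 = 11 h 1 min; less 45 min break → 10 h 16 min
Sat: 07:45–14:53 = 7 h 8 min; less 45 min break → 6 h 23 min
Sun: 05:14–15:14 = 10 h 0 min; less 45 min break → 9 h 15 min
Total worked: 44 h 24 min = 2664 min.
Regular 44 h 0 min = 2640 min at $28.00/h; overtime 0 h 24 min = 24 min at $42.00/h.
Pay = (2640 × $28.00 + 24 × $42.00) ÷ 60 = $1248.80.

$1248.80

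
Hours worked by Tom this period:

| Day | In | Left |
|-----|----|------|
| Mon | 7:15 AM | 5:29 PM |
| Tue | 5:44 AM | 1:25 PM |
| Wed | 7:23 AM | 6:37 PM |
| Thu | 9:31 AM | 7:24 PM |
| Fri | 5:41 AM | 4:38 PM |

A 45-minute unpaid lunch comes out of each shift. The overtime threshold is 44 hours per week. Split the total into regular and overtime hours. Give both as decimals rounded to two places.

Regular 44.00 hours, overtime 2.23 hours

Mon: 7:15 AM–5:29 PM = 10 h 14 min; less 45 min break → 9 h 29 min
Tue: 5:44 AM–1:25 PM = 7 h 41 min; less 45 min break → 6 h 56 min
Wed: 7:23 AM–6:37 PM = 11 h 14 min; less 45 min break → 10 h 29 min
Thu: 9:31 AM–7:24 PM = 9 h 53 min; less 45 min break → 9 h 8 min
Fri: 5:41 AM–4:38 PM = 10 h 57 min; less 45 min break → 10 h 12 min
Total worked: 46 h 14 min = 46.23 h.
Threshold 44 h → overtime 2 h 14 min, regular 44 h 0 min.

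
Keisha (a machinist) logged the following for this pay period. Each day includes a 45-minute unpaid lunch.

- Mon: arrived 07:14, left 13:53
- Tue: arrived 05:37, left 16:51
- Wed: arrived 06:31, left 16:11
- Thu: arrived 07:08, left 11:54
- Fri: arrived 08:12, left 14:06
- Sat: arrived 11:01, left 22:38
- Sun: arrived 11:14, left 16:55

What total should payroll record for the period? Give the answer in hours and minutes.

50 h 16 min

Mon: 07:14–13:53 = 6 h 39 min; less 45 min break → 5 h 54 min
Tue: 05:37–16:51 = 11 h 14 min; less 45 min break → 10 h 29 min
Wed: 06:31–16:11 = 9 h 40 min; less 45 min break → 8 h 55 min
Thu: 07:08–11:54 = 4 h 46 min; less 45 min break → 4 h 1 min
Fri: 08:12–14:06 = 5 h 54 min; less 45 min break → 5 h 9 min
Sat: 11:01–22:38 = 11 h 37 min; less 45 min break → 10 h 52 min
Sun: 11:14–16:55 = 5 h 41 min; less 45 min break → 4 h 56 min
Total: 5 h 54 min + 10 h 29 min + 8 h 55 min + 4 h 1 min + 5 h 9 min + 10 h 52 min + 4 h 56 min = 50 h 16 min.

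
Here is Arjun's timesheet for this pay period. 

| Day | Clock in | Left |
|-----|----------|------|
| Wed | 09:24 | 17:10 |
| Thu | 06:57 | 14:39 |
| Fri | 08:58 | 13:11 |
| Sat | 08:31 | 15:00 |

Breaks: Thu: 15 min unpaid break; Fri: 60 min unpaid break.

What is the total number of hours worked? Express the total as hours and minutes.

24 h 55 min

Wed: 09:24–17:10 = 7 h 46 min
Thu: 06:57–14:39 = 7 h 42 min; less 15 min break → 7 h 27 min
Fri: 08:58–13:11 = 4 h 13 min; less 60 min break → 3 h 13 min
Sat: 08:31–15:00 = 6 h 29 min
Total: 7 h 46 min + 7 h 27 min + 3 h 13 min + 6 h 29 min = 24 h 55 min.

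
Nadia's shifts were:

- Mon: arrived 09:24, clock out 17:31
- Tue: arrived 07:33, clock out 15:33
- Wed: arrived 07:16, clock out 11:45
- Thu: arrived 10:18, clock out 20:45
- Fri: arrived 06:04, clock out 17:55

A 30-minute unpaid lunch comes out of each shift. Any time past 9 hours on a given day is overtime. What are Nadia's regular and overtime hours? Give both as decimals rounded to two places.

Mon: 09:24–17:31 = 8 h 7 min; less 30 min break → 7 h 37 min
Tue: 07:33–15:33 = 8 h 0 min; less 30 min break → 7 h 30 min
Wed: 07:16–11:45 = 4 h 29 min; less 30 min break → 3 h 59 min
Thu: 10:18–20:45 = 10 h 27 min; less 30 min break → 9 h 57 min
Fri: 06:04–17:55 = 11 h 51 min; less 30 min break → 11 h 21 min
Mon reg 7 h 37 min / OT 0 h 0 min; Tue reg 7 h 30 min / OT 0 h 0 min; Wed reg 3 h 59 min / OT 0 h 0 min; Thu reg 9 h 0 min / OT 0 h 57 min; Fri reg 9 h 0 min / OT 2 h 21 min.
Totals: regular 37 h 6 min, overtime 3 h 18 min.

Regular 37.10 hours, overtime 3.30 hours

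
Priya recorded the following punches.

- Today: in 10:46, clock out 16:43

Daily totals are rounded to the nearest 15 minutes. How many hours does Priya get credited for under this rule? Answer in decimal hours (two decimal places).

Today: 10:46–16:43 = 5 h 57 min → rounds to 6 h 0 min

6.00 hours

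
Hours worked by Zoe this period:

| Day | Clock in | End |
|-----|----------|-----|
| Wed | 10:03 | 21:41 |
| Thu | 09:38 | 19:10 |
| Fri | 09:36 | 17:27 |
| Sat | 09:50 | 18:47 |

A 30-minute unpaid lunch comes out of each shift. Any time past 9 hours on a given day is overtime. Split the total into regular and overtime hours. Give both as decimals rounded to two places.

Wed: 10:03–21:41 = 11 h 38 min; less 30 min break → 11 h 8 min
Thu: 09:38–19:10 = 9 h 32 min; less 30 min break → 9 h 2 min
Fri: 09:36–17:27 = 7 h 51 min; less 30 min break → 7 h 21 min
Sat: 09:50–18:47 = 8 h 57 min; less 30 min break → 8 h 27 min
Wed reg 9 h 0 min / OT 2 h 8 min; Thu reg 9 h 0 min / OT 0 h 2 min; Fri reg 7 h 21 min / OT 0 h 0 min; Sat reg 8 h 27 min / OT 0 h 0 min.
Totals: regular 33 h 48 min, overtime 2 h 10 min.

Regular 33.80 hours, overtime 2.17 hours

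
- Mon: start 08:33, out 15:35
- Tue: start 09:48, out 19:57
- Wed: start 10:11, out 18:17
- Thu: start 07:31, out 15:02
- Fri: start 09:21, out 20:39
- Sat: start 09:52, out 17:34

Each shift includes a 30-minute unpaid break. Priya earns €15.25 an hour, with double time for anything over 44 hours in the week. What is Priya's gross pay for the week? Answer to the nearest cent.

€817.40

Mon: 08:33–15:35 = 7 h 2 min; less 30 min break → 6 h 32 min
Tue: 09:48–19:57 = 10 h 9 min; less 30 min break → 9 h 39 min
Wed: 10:11–18:17 = 8 h 6 min; less 30 min break → 7 h 36 min
Thu: 07:31–15:02 = 7 h 31 min; less 30 min break → 7 h 1 min
Fri: 09:21–20:39 = 11 h 18 min; less 30 min break → 10 h 48 min
Sat: 09:52–17:34 = 7 h 42 min; less 30 min break → 7 h 12 min
Total worked: 48 h 48 min = 2928 min.
Regular 44 h 0 min = 2640 min at €15.25/h; overtime 4 h 48 min = 288 min at €30.50/h.
Pay = (2640 × €15.25 + 288 × €30.50) ÷ 60 = €817.40.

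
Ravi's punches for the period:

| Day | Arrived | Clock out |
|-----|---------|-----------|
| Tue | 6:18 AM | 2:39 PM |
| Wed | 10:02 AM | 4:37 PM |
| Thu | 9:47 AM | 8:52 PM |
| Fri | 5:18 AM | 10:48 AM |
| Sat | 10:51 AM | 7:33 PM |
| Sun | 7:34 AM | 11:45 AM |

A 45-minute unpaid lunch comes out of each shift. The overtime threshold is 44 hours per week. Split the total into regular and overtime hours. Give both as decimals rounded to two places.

Tue: 6:18 AM–2:39 PM = 8 h 21 min; less 45 min break → 7 h 36 min
Wed: 10:02 AM–4:37 PM = 6 h 35 min; less 45 min break → 5 h 50 min
Thu: 9:47 AM–8:52 PM = 11 h 5 min; less 45 min break → 10 h 20 min
Fri: 5:18 AM–10:48 AM = 5 h 30 min; less 45 min break → 4 h 45 min
Sat: 10:51 AM–7:33 PM = 8 h 42 min; less 45 min break → 7 h 57 min
Sun: 7:34 AM–11:45 AM = 4 h 11 min; less 45 min break → 3 h 26 min
Total worked: 39 h 54 min = 39.90 h.
Threshold 44 h → overtime 0 h 0 min, regular 39 h 54 min.

Regular 39.90 hours, overtime 0.00 hours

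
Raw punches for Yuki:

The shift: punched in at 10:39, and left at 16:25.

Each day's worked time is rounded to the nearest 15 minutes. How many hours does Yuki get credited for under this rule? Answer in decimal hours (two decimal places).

5.75 hours

The shift: 10:39–16:25 = 5 h 46 min → rounds to 5 h 45 min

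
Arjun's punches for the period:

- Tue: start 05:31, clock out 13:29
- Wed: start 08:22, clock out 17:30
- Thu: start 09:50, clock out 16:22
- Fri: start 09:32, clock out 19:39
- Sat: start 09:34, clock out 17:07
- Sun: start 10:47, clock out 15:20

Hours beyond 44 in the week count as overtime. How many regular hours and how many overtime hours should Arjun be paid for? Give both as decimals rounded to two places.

Tue: 05:31–13:29 = 7 h 58 min
Wed: 08:22–17:30 = 9 h 8 min
Thu: 09:50–16:22 = 6 h 32 min
Fri: 09:32–19:39 = 10 h 7 min
Sat: 09:34–17:07 = 7 h 33 min
Sun: 10:47–15:20 = 4 h 33 min
Total worked: 45 h 51 min = 45.85 h.
Threshold 44 h → overtime 1 h 51 min, regular 44 h 0 min.

Regular 44.00 hours, overtime 1.85 hours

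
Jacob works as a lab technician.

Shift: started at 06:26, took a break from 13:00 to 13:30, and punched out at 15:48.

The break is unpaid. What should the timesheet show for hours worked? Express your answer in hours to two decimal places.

8.87 hours

Shift: 06:26–15:48 = 9 h 22 min; less 30 min break → 8 h 52 min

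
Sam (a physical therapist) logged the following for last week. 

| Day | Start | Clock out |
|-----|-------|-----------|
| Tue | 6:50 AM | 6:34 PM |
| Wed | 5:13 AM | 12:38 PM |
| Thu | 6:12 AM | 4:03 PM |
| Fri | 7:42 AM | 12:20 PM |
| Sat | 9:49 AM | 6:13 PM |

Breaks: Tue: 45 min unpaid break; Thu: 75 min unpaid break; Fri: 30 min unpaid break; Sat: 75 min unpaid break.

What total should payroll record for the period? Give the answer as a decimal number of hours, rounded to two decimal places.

38.28 hours

Tue: 6:50 AM–6:34 PM = 11 h 44 min; less 45 min break → 10 h 59 min
Wed: 5:13 AM–12:38 PM = 7 h 25 min
Thu: 6:12 AM–4:03 PM = 9 h 51 min; less 75 min break → 8 h 36 min
Fri: 7:42 AM–12:20 PM = 4 h 38 min; less 30 min break → 4 h 8 min
Sat: 9:49 AM–6:13 PM = 8 h 24 min; less 75 min break → 7 h 9 min
Total: 10 h 59 min + 7 h 25 min + 8 h 36 min + 4 h 8 min + 7 h 9 min = 38 h 17 min.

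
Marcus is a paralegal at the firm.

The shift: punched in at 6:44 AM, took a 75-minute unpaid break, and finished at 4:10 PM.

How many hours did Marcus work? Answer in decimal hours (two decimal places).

8.18 hours

The shift: 6:44 AM–4:10 PM = 9 h 26 min; less 75 min break → 8 h 11 min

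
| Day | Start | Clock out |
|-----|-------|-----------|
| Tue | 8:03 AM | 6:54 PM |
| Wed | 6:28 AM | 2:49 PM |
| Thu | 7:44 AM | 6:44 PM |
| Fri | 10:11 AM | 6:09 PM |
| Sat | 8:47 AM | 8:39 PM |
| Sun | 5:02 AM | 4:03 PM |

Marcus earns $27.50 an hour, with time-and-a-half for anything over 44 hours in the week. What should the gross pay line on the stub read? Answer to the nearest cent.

Tue: 8:03 AM–6:54 PM = 10 h 51 min
Wed: 6:28 AM–2:49 PM = 8 h 21 min
Thu: 7:44 AM–6:44 PM = 11 h 0 min
Fri: 10:11 AM–6:09 PM = 7 h 58 min
Sat: 8:47 AM–8:39 PM = 11 h 52 min
Sun: 5:02 AM–4:03 PM = 11 h 1 min
Total worked: 61 h 3 min = 3663 min.
Regular 44 h 0 min = 2640 min at $27.50/h; overtime 17 h 3 min = 1023 min at $41.25/h.
Pay = (2640 × $27.50 + 1023 × $41.25) ÷ 60 = $1913.31.

$1913.31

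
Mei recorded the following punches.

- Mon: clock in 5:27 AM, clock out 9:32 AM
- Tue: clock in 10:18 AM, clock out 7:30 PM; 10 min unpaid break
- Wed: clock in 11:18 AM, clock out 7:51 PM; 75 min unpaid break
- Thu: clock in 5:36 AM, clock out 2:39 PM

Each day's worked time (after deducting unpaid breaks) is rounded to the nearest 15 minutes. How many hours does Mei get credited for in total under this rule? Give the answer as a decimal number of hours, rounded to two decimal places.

29.25 hours

Mon: 5:27 AM–9:32 AM = 4 h 5 min → rounds to 4 h 0 min
Tue: 10:18 AM–7:30 PM = 9 h 12 min − 10 min = 9 h 2 min → rounds to 9 h 0 min
Wed: 11:18 AM–7:51 PM = 8 h 33 min − 75 min = 7 h 18 min → rounds to 7 h 15 min
Thu: 5:36 AM–2:39 PM = 9 h 3 min → rounds to 9 h 0 min
Total credited: 29 h 15 min.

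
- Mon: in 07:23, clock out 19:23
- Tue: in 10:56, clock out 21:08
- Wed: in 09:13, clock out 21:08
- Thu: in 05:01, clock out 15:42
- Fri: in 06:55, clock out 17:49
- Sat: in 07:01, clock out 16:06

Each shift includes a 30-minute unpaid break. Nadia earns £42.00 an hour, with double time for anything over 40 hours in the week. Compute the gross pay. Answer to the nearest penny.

£3509.80

Mon: 07:23–19:23 = 12 h 0 min; less 30 min break → 11 h 30 min
Tue: 10:56–21:08 = 10 h 12 min; less 30 min break → 9 h 42 min
Wed: 09:13–21:08 = 11 h 55 min; less 30 min break → 11 h 25 min
Thu: 05:01–15:42 = 10 h 41 min; less 30 min break → 10 h 11 min
Fri: 06:55–17:49 = 10 h 54 min; less 30 min break → 10 h 24 min
Sat: 07:01–16:06 = 9 h 5 min; less 30 min break → 8 h 35 min
Total worked: 61 h 47 min = 3707 min.
Regular 40 h 0 min = 2400 min at £42.00/h; overtime 21 h 47 min = 1307 min at £84.00/h.
Pay = (2400 × £42.00 + 1307 × £84.00) ÷ 60 = £3509.80.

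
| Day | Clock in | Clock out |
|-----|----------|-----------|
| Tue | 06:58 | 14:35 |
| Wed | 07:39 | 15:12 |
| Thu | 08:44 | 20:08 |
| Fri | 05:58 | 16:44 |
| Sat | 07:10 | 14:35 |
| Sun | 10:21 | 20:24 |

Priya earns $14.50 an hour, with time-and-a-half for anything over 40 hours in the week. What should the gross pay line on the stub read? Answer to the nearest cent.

$901.90

Tue: 06:58–14:35 = 7 h 37 min
Wed: 07:39–15:12 = 7 h 33 min
Thu: 08:44–20:08 = 11 h 24 min
Fri: 05:58–16:44 = 10 h 46 min
Sat: 07:10–14:35 = 7 h 25 min
Sun: 10:21–20:24 = 10 h 3 min
Total worked: 54 h 48 min = 3288 min.
Regular 40 h 0 min = 2400 min at $14.50/h; overtime 14 h 48 min = 888 min at $21.75/h.
Pay = (2400 × $14.50 + 888 × $21.75) ÷ 60 = $901.90.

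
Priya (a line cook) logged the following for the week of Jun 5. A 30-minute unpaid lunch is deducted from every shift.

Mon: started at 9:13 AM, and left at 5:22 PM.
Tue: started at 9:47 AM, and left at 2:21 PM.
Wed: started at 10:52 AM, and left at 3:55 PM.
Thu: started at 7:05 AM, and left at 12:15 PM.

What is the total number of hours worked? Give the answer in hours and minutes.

20 h 56 min

Mon: 9:13 AM–5:22 PM = 8 h 9 min; less 30 min break → 7 h 39 min
Tue: 9:47 AM–2:21 PM = 4 h 34 min; less 30 min break → 4 h 4 min
Wed: 10:52 AM–3:55 PM = 5 h 3 min; less 30 min break → 4 h 33 min
Thu: 7:05 AM–12:15 PM = 5 h 10 min; less 30 min break → 4 h 40 min
Total: 7 h 39 min + 4 h 4 min + 4 h 33 min + 4 h 40 min = 20 h 56 min.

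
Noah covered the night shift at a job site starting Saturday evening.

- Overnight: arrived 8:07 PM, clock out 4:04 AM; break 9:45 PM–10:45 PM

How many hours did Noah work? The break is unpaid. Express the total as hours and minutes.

Overnight: 8:07 PM → midnight = 3 h 53 min; midnight → 4:04 AM = 4 h 4 min; span 7 h 57 min; less 60 min break → 6 h 57 min

6 h 57 min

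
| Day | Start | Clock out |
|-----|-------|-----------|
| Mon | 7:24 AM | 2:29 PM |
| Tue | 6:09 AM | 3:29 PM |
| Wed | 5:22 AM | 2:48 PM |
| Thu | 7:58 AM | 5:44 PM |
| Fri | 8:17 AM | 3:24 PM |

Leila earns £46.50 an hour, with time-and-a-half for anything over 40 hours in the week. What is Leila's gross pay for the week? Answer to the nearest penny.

£2050.65

Mon: 7:24 AM–2:29 PM = 7 h 5 min
Tue: 6:09 AM–3:29 PM = 9 h 20 min
Wed: 5:22 AM–2:48 PM = 9 h 26 min
Thu: 7:58 AM–5:44 PM = 9 h 46 min
Fri: 8:17 AM–3:24 PM = 7 h 7 min
Total worked: 42 h 44 min = 2564 min.
Regular 40 h 0 min = 2400 min at £46.50/h; overtime 2 h 44 min = 164 min at £69.75/h.
Pay = (2400 × £46.50 + 164 × £69.75) ÷ 60 = £2050.65.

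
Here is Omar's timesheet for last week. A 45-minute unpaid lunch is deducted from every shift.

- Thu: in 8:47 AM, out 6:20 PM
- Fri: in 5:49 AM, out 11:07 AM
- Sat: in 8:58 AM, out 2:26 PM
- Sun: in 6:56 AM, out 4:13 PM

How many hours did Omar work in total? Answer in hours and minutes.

Thu: 8:47 AM–6:20 PM = 9 h 33 min; less 45 min break → 8 h 48 min
Fri: 5:49 AM–11:07 AM = 5 h 18 min; less 45 min break → 4 h 33 min
Sat: 8:58 AM–2:26 PM = 5 h 28 min; less 45 min break → 4 h 43 min
Sun: 6:56 AM–4:13 PM = 9 h 17 min; less 45 min break → 8 h 32 min
Total: 8 h 48 min + 4 h 33 min + 4 h 43 min + 8 h 32 min = 26 h 36 min.

26 h 36 min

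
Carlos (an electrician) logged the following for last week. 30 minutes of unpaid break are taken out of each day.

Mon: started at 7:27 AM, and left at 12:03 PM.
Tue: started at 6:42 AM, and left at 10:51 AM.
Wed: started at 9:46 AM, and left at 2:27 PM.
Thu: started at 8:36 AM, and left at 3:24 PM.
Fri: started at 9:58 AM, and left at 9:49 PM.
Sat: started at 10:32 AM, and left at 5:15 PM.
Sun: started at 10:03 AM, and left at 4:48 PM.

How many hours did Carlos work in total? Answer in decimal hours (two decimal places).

42.05 hours

Mon: 7:27 AM–12:03 PM = 4 h 36 min; less 30 min break → 4 h 6 min
Tue: 6:42 AM–10:51 AM = 4 h 9 min; less 30 min break → 3 h 39 min
Wed: 9:46 AM–2:27 PM = 4 h 41 min; less 30 min break → 4 h 11 min
Thu: 8:36 AM–3:24 PM = 6 h 48 min; less 30 min break → 6 h 18 min
Fri: 9:58 AM–9:49 PM = 11 h 51 min; less 30 min break → 11 h 21 min
Sat: 10:32 AM–5:15 PM = 6 h 43 min; less 30 min break → 6 h 13 min
Sun: 10:03 AM–4:48 PM = 6 h 45 min; less 30 min break → 6 h 15 min
Total: 4 h 6 min + 3 h 39 min + 4 h 11 min + 6 h 18 min + 11 h 21 min + 6 h 13 min + 6 h 15 min = 42 h 3 min.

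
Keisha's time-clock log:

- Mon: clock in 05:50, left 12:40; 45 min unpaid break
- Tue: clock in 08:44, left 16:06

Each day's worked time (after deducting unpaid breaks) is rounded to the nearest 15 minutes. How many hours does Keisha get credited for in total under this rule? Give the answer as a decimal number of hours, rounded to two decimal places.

Mon: 05:50–12:40 = 6 h 50 min − 45 min = 6 h 5 min → rounds to 6 h 0 min
Tue: 08:44–16:06 = 7 h 22 min → rounds to 7 h 15 min
Total credited: 13 h 15 min.

13.25 hours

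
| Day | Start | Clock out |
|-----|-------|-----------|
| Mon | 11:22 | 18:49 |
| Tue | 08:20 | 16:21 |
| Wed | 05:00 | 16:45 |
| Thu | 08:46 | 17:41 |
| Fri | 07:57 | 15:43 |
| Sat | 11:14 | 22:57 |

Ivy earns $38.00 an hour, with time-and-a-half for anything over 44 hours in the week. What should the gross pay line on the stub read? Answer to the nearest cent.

Mon: 11:22–18:49 = 7 h 27 min
Tue: 08:20–16:21 = 8 h 1 min
Wed: 05:00–16:45 = 11 h 45 min
Thu: 08:46–17:41 = 8 h 55 min
Fri: 07:57–15:43 = 7 h 46 min
Sat: 11:14–22:57 = 11 h 43 min
Total worked: 55 h 37 min = 3337 min.
Regular 44 h 0 min = 2640 min at $38.00/h; overtime 11 h 37 min = 697 min at $57.00/h.
Pay = (2640 × $38.00 + 697 × $57.00) ÷ 60 = $2334.15.

$2334.15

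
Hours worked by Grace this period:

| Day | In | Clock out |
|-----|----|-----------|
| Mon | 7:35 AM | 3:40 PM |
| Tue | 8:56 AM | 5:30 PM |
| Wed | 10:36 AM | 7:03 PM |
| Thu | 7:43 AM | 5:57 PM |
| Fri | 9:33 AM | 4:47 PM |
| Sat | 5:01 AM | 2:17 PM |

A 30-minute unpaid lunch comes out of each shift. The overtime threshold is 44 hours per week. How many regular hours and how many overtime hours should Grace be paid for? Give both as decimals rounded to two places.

Mon: 7:35 AM–3:40 PM = 8 h 5 min; less 30 min break → 7 h 35 min
Tue: 8:56 AM–5:30 PM = 8 h 34 min; less 30 min break → 8 h 4 min
Wed: 10:36 AM–7:03 PM = 8 h 27 min; less 30 min break → 7 h 57 min
Thu: 7:43 AM–5:57 PM = 10 h 14 min; less 30 min break → 9 h 44 min
Fri: 9:33 AM–4:47 PM = 7 h 14 min; less 30 min break → 6 h 44 min
Sat: 5:01 AM–2:17 PM = 9 h 16 min; less 30 min break → 8 h 46 min
Total worked: 48 h 50 min = 48.83 h.
Threshold 44 h → overtime 4 h 50 min, regular 44 h 0 min.

Regular 44.00 hours, overtime 4.83 hours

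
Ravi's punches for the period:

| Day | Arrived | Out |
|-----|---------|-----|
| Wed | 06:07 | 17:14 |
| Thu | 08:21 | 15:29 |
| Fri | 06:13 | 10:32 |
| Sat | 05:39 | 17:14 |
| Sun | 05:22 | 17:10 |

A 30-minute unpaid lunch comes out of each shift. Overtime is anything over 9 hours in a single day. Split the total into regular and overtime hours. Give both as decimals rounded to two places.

Wed: 06:07–17:14 = 11 h 7 min; less 30 min break → 10 h 37 min
Thu: 08:21–15:29 = 7 h 8 min; less 30 min break → 6 h 38 min
Fri: 06:13–10:32 = 4 h 19 min; less 30 min break → 3 h 49 min
Sat: 05:39–17:14 = 11 h 35 min; less 30 min break → 11 h 5 min
Sun: 05:22–17:10 = 11 h 48 min; less 30 min break → 11 h 18 min
Wed reg 9 h 0 min / OT 1 h 37 min; Thu reg 6 h 38 min / OT 0 h 0 min; Fri reg 3 h 49 min / OT 0 h 0 min; Sat reg 9 h 0 min / OT 2 h 5 min; Sun reg 9 h 0 min / OT 2 h 18 min.
Totals: regular 37 h 27 min, overtime 6 h 0 min.

Regular 37.45 hours, overtime 6.00 hours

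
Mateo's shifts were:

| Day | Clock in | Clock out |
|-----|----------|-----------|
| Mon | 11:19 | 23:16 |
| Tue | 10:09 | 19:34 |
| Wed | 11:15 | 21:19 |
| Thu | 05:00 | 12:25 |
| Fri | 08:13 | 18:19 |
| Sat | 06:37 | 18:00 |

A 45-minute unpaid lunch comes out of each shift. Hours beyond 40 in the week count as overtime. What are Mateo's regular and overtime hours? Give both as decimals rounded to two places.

Mon: 11:19–23:16 = 11 h 57 min; less 45 min break → 11 h 12 min
Tue: 10:09–19:34 = 9 h 25 min; less 45 min break → 8 h 40 min
Wed: 11:15–21:19 = 10 h 4 min; less 45 min break → 9 h 19 min
Thu: 05:00–12:25 = 7 h 25 min; less 45 min break → 6 h 40 min
Fri: 08:13–18:19 = 10 h 6 min; less 45 min break → 9 h 21 min
Sat: 06:37–18:00 = 11 h 23 min; less 45 min break → 10 h 38 min
Total worked: 55 h 50 min = 55.83 h.
Threshold 40 h → overtime 15 h 50 min, regular 40 h 0 min.

Regular 40.00 hours, overtime 15.83 hours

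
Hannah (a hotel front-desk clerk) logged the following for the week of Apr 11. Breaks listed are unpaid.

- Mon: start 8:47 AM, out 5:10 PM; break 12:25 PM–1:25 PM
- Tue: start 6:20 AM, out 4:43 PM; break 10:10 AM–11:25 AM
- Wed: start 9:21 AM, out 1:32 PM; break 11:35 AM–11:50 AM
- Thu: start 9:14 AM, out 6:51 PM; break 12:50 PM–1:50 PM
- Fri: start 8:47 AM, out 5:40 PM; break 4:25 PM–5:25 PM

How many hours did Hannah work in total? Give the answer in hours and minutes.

36 h 57 min

Mon: 8:47 AM–5:10 PM = 8 h 23 min; less 60 min break → 7 h 23 min
Tue: 6:20 AM–4:43 PM = 10 h 23 min; less 75 min break → 9 h 8 min
Wed: 9:21 AM–1:32 PM = 4 h 11 min; less 15 min break → 3 h 56 min
Thu: 9:14 AM–6:51 PM = 9 h 37 min; less 60 min break → 8 h 37 min
Fri: 8:47 AM–5:40 PM = 8 h 53 min; less 60 min break → 7 h 53 min
Total: 7 h 23 min + 9 h 8 min + 3 h 56 min + 8 h 37 min + 7 h 53 min = 36 h 57 min.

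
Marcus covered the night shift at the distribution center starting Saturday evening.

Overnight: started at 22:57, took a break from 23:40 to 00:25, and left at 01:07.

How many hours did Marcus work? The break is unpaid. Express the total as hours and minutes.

Overnight: 22:57 → midnight = 1 h 3 min; midnight → 01:07 = 1 h 7 min; span 2 h 10 min; less 45 min break → 1 h 25 min

1 h 25 min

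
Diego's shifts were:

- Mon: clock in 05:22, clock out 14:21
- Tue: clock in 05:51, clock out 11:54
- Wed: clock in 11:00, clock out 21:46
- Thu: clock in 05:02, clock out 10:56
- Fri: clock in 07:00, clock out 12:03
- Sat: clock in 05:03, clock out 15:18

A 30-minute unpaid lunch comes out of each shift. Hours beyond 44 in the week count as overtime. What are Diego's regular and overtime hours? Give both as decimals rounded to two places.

Mon: 05:22–14:21 = 8 h 59 min; less 30 min break → 8 h 29 min
Tue: 05:51–11:54 = 6 h 3 min; less 30 min break → 5 h 33 min
Wed: 11:00–21:46 = 10 h 46 min; less 30 min break → 10 h 16 min
Thu: 05:02–10:56 = 5 h 54 min; less 30 min break → 5 h 24 min
Fri: 07:00–12:03 = 5 h 3 min; less 30 min break → 4 h 33 min
Sat: 05:03–15:18 = 10 h 15 min; less 30 min break → 9 h 45 min
Total worked: 44 h 0 min = 44.00 h.
Threshold 44 h → overtime 0 h 0 min, regular 44 h 0 min.

Regular 44.00 hours, overtime 0.00 hours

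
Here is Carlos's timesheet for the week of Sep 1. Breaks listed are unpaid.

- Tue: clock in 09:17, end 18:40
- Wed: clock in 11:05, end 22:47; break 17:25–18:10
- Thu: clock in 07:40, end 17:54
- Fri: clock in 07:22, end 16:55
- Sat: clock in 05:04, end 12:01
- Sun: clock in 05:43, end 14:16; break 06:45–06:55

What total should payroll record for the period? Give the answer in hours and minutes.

Tue: 09:17–18:40 = 9 h 23 min
Wed: 11:05–22:47 = 11 h 42 min; less 45 min break → 10 h 57 min
Thu: 07:40–17:54 = 10 h 14 min
Fri: 07:22–16:55 = 9 h 33 min
Sat: 05:04–12:01 = 6 h 57 min
Sun: 05:43–14:16 = 8 h 33 min; less 10 min break → 8 h 23 min
Total: 9 h 23 min + 10 h 57 min + 10 h 14 min + 9 h 33 min + 6 h 57 min + 8 h 23 min = 55 h 27 min.

55 h 27 min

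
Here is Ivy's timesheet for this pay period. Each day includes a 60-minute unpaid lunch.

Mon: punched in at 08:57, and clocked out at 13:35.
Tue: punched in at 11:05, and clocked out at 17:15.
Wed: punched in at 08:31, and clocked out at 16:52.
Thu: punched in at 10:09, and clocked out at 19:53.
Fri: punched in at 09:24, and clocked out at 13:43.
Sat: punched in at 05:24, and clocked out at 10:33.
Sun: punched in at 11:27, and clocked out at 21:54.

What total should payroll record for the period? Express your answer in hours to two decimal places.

Mon: 08:57–13:35 = 4 h 38 min; less 60 min break → 3 h 38 min
Tue: 11:05–17:15 = 6 h 10 min; less 60 min break → 5 h 10 min
Wed: 08:31–16:52 = 8 h 21 min; less 60 min break → 7 h 21 min
Thu: 10:09–19:53 = 9 h 44 min; less 60 min break → 8 h 44 min
Fri: 09:24–13:43 = 4 h 19 min; less 60 min break → 3 h 19 min
Sat: 05:24–10:33 = 5 h 9 min; less 60 min break → 4 h 9 min
Sun: 11:27–21:54 = 10 h 27 min; less 60 min break → 9 h 27 min
Total: 3 h 38 min + 5 h 10 min + 7 h 21 min + 8 h 44 min + 3 h 19 min + 4 h 9 min + 9 h 27 min = 41 h 48 min.

41.80 hours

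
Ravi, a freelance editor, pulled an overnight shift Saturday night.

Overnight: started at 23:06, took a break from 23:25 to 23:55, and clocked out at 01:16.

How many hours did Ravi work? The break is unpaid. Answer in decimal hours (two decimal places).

1.67 hours

Overnight: 23:06 → midnight = 0 h 54 min; midnight → 01:16 = 1 h 16 min; span 2 h 10 min; less 30 min break → 1 h 40 min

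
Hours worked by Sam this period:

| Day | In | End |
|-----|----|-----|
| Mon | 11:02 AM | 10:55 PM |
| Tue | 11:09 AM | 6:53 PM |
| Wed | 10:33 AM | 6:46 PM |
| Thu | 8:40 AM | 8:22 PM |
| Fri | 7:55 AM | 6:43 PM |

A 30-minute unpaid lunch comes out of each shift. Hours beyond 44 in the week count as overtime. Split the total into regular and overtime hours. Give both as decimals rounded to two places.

Mon: 11:02 AM–10:55 PM = 11 h 53 min; less 30 min break → 11 h 23 min
Tue: 11:09 AM–6:53 PM = 7 h 44 min; less 30 min break → 7 h 14 min
Wed: 10:33 AM–6:46 PM = 8 h 13 min; less 30 min break → 7 h 43 min
Thu: 8:40 AM–8:22 PM = 11 h 42 min; less 30 min break → 11 h 12 min
Fri: 7:55 AM–6:43 PM = 10 h 48 min; less 30 min break → 10 h 18 min
Total worked: 47 h 50 min = 47.83 h.
Threshold 44 h → overtime 3 h 50 min, regular 44 h 0 min.

Regular 44.00 hours, overtime 3.83 hours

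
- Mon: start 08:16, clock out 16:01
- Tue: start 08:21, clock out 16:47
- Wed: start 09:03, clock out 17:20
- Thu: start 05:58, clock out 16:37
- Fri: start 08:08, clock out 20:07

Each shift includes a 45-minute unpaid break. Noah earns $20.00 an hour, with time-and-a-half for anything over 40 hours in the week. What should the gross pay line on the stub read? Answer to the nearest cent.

Mon: 08:16–16:01 = 7 h 45 min; less 45 min break → 7 h 0 min
Tue: 08:21–16:47 = 8 h 26 min; less 45 min break → 7 h 41 min
Wed: 09:03–17:20 = 8 h 17 min; less 45 min break → 7 h 32 min
Thu: 05:58–16:37 = 10 h 39 min; less 45 min break → 9 h 54 min
Fri: 08:08–20:07 = 11 h 59 min; less 45 min break → 11 h 14 min
Total worked: 43 h 21 min = 2601 min.
Regular 40 h 0 min = 2400 min at $20.00/h; overtime 3 h 21 min = 201 min at $30.00/h.
Pay = (2400 × $20.00 + 201 × $30.00) ÷ 60 = $900.50.

$900.50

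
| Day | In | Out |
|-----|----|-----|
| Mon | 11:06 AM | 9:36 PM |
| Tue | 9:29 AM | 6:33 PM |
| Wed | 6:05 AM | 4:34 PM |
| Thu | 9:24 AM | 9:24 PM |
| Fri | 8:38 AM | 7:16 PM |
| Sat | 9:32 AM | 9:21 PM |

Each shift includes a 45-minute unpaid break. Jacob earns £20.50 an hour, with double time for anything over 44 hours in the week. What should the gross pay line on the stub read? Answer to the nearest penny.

Mon: 11:06 AM–9:36 PM = 10 h 30 min; less 45 min break → 9 h 45 min
Tue: 9:29 AM–6:33 PM = 9 h 4 min; less 45 min break → 8 h 19 min
Wed: 6:05 AM–4:34 PM = 10 h 29 min; less 45 min break → 9 h 44 min
Thu: 9:24 AM–9:24 PM = 12 h 0 min; less 45 min break → 11 h 15 min
Fri: 8:38 AM–7:16 PM = 10 h 38 min; less 45 min break → 9 h 53 min
Sat: 9:32 AM–9:21 PM = 11 h 49 min; less 45 min break → 11 h 4 min
Total worked: 60 h 0 min = 3600 min.
Regular 44 h 0 min = 2640 min at £20.50/h; overtime 16 h 0 min = 960 min at £41.00/h.
Pay = (2640 × £20.50 + 960 × £41.00) ÷ 60 = £1558.00.

£1558.00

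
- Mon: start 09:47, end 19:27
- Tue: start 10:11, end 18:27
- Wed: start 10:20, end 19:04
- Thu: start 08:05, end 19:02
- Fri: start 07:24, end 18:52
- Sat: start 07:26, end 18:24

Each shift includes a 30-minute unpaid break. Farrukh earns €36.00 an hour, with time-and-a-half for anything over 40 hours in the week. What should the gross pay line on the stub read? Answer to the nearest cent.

€2360.70

Mon: 09:47–19:27 = 9 h 40 min; less 30 min break → 9 h 10 min
Tue: 10:11–18:27 = 8 h 16 min; less 30 min break → 7 h 46 min
Wed: 10:20–19:04 = 8 h 44 min; less 30 min break → 8 h 14 min
Thu: 08:05–19:02 = 10 h 57 min; less 30 min break → 10 h 27 min
Fri: 07:24–18:52 = 11 h 28 min; less 30 min break → 10 h 58 min
Sat: 07:26–18:24 = 10 h 58 min; less 30 min break → 10 h 28 min
Total worked: 57 h 3 min = 3423 min.
Regular 40 h 0 min = 2400 min at €36.00/h; overtime 17 h 3 min = 1023 min at €54.00/h.
Pay = (2400 × €36.00 + 1023 × €54.00) ÷ 60 = €2360.70.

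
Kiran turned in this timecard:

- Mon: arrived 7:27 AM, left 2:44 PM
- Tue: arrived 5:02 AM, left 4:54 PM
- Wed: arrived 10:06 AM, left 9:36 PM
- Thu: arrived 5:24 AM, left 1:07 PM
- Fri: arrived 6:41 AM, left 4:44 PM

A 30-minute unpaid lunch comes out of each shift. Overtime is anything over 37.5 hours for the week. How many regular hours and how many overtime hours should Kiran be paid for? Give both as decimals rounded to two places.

Regular 37.50 hours, overtime 8.42 hours

Mon: 7:27 AM–2:44 PM = 7 h 17 min; less 30 min break → 6 h 47 min
Tue: 5:02 AM–4:54 PM = 11 h 52 min; less 30 min break → 11 h 22 min
Wed: 10:06 AM–9:36 PM = 11 h 30 min; less 30 min break → 11 h 0 min
Thu: 5:24 AM–1:07 PM = 7 h 43 min; less 30 min break → 7 h 13 min
Fri: 6:41 AM–4:44 PM = 10 h 3 min; less 30 min break → 9 h 33 min
Total worked: 45 h 55 min = 45.92 h.
Threshold 37.5 h → overtime 8 h 25 min, regular 37 h 30 min.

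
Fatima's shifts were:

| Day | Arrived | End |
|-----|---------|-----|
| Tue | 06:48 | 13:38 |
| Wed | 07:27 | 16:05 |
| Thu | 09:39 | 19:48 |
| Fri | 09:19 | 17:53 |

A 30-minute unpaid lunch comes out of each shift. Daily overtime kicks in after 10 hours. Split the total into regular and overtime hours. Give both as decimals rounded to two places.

Regular 32.18 hours, overtime 0.00 hours

Tue: 06:48–13:38 = 6 h 50 min; less 30 min break → 6 h 20 min
Wed: 07:27–16:05 = 8 h 38 min; less 30 min break → 8 h 8 min
Thu: 09:39–19:48 = 10 h 9 min; less 30 min break → 9 h 39 min
Fri: 09:19–17:53 = 8 h 34 min; less 30 min break → 8 h 4 min
Tue reg 6 h 20 min / OT 0 h 0 min; Wed reg 8 h 8 min / OT 0 h 0 min; Thu reg 9 h 39 min / OT 0 h 0 min; Fri reg 8 h 4 min / OT 0 h 0 min.
Totals: regular 32 h 11 min, overtime 0 h 0 min.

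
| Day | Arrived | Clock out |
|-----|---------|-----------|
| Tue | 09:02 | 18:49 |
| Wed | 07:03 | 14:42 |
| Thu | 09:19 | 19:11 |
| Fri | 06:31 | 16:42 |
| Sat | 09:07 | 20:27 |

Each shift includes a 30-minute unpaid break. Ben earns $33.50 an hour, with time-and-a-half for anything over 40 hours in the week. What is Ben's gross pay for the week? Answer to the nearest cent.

Tue: 09:02–18:49 = 9 h 47 min; less 30 min break → 9 h 17 min
Wed: 07:03–14:42 = 7 h 39 min; less 30 min break → 7 h 9 min
Thu: 09:19–19:11 = 9 h 52 min; less 30 min break → 9 h 22 min
Fri: 06:31–16:42 = 10 h 11 min; less 30 min break → 9 h 41 min
Sat: 09:07–20:27 = 11 h 20 min; less 30 min break → 10 h 50 min
Total worked: 46 h 19 min = 2779 min.
Regular 40 h 0 min = 2400 min at $33.50/h; overtime 6 h 19 min = 379 min at $50.25/h.
Pay = (2400 × $33.50 + 379 × $50.25) ÷ 60 = $1657.41.

$1657.41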